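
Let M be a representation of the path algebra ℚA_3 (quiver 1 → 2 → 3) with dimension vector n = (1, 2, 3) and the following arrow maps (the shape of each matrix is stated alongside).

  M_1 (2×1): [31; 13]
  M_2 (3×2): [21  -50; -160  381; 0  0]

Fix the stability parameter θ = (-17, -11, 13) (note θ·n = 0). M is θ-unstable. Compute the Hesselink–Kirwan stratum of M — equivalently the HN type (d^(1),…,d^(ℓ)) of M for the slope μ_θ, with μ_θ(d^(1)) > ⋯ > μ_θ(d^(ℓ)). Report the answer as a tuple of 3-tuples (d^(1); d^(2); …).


Via rank(M_{q-1}∘⋯∘M_p): M ≅ I[1,3], I[2,3], I[3,3].
μ_θ-semistable layers: μ^(1)=13; μ^(2)=-11; μ^(3)=-17

((0, 0, 3); (0, 2, 0); (1, 0, 0))


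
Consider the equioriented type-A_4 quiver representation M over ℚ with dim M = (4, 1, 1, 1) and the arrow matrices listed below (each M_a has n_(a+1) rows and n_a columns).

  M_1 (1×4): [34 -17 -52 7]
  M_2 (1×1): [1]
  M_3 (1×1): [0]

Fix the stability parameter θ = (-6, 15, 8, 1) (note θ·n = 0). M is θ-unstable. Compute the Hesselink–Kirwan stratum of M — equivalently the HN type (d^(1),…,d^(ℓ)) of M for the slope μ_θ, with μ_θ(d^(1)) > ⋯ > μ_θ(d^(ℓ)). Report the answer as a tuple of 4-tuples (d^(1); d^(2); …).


Via rank(M_{q-1}∘⋯∘M_p): M ≅ I[1,1]^3, I[1,3], I[4,4].
μ_θ-semistable layers: μ^(1)=23/2; μ^(2)=1; μ^(3)=-6

((0, 1, 1, 0); (0, 0, 0, 1); (4, 0, 0, 0))


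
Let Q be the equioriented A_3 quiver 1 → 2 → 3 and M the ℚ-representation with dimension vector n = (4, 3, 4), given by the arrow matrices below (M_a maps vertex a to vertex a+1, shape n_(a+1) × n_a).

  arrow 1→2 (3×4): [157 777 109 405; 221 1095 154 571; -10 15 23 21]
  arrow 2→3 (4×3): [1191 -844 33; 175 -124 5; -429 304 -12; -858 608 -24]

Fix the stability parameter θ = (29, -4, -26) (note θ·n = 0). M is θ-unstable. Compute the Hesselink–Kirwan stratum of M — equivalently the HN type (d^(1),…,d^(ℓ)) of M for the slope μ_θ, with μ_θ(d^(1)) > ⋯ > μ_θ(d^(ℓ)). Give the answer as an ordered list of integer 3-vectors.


Via rank(M_{q-1}∘⋯∘M_p): M ≅ I[1,1], I[1,2], I[1,3]^2, I[3,3]^2.
μ_θ-semistable layers: μ^(1)=29; μ^(2)=25/2; μ^(3)=-1/3; μ^(4)=-26

((1, 0, 0); (1, 1, 0); (2, 2, 2); (0, 0, 2))


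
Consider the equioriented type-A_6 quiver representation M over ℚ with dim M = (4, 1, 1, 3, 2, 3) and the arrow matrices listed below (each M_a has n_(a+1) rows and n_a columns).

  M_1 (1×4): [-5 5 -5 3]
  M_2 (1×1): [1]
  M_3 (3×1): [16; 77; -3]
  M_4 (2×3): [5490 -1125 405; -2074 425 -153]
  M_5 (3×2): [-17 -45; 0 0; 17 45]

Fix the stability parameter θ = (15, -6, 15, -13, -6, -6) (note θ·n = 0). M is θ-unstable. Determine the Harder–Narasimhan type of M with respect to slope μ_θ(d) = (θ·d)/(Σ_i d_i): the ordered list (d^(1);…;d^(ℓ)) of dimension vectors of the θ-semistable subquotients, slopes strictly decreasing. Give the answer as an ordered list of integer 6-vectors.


Interval decomposition of M: I[1,1]^3, I[1,4], I[4,4], I[4,5], I[5,6], I[6,6]^2.
HN type (ℓ=4): μ^(1)=15; μ^(2)=11/4; μ^(3)=-6; μ^(4)=-13

((3, 0, 0, 0, 0, 0); (1, 1, 1, 1, 0, 0); (0, 0, 0, 0, 2, 3); (0, 0, 0, 2, 0, 0))


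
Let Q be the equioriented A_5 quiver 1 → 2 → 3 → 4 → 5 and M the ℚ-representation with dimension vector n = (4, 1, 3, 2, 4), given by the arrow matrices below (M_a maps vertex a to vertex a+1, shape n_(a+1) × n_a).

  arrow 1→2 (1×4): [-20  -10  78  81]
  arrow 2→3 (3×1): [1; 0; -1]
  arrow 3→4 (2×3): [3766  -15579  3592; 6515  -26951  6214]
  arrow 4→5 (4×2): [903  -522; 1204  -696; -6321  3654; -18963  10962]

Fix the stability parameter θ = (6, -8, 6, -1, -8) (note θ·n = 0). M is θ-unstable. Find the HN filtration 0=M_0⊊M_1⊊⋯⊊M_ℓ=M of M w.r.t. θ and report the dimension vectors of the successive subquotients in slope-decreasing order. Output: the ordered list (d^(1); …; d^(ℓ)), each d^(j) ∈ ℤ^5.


Via rank(M_{q-1}∘⋯∘M_p): M ≅ I[1,1]^3, I[1,4], I[3,3], I[3,5], I[5,5]^3.
μ_θ-semistable layers: μ^(1)=6; μ^(2)=5/2; μ^(3)=-1; μ^(4)=-8

((3, 0, 1, 0, 0); (0, 0, 1, 1, 0); (1, 1, 1, 1, 1); (0, 0, 0, 0, 3))


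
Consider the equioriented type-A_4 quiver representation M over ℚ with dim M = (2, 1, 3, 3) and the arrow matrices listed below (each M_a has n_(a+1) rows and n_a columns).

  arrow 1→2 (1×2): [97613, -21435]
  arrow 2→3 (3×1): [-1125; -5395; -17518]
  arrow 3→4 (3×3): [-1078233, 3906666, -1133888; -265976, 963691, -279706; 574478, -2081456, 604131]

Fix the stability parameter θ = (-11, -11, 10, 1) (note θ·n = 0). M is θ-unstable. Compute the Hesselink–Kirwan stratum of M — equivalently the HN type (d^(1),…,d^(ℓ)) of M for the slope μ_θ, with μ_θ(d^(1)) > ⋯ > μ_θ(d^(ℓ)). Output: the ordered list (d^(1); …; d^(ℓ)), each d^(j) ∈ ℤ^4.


Barcode: M ≅ I[1,1], I[1,4], I[3,4]^2. HN layers by μ_θ (2 steps, strictly decreasing):
  μ^(1)=11/2; μ^(2)=-11

((0, 0, 3, 3); (2, 1, 0, 0))


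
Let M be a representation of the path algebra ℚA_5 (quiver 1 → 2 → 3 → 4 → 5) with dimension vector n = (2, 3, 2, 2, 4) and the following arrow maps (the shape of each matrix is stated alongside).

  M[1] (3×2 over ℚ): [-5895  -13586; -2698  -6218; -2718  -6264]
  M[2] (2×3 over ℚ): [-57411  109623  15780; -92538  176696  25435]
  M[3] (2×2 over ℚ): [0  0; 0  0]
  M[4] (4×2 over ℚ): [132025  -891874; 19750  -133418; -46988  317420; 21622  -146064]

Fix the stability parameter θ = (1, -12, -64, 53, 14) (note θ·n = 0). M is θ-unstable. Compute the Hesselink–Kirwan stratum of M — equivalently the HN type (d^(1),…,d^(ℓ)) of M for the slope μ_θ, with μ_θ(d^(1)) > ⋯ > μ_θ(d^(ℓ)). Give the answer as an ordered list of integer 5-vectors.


Barcode: M ≅ I[1,3]^2, I[2,2], I[4,5]^2, I[5,5]^2. HN layers by μ_θ (4 steps, strictly decreasing):
  μ^(1)=67/2; μ^(2)=14; μ^(3)=-12; μ^(4)=-25

((0, 0, 0, 2, 2); (0, 0, 0, 0, 2); (0, 1, 0, 0, 0); (2, 2, 2, 0, 0))


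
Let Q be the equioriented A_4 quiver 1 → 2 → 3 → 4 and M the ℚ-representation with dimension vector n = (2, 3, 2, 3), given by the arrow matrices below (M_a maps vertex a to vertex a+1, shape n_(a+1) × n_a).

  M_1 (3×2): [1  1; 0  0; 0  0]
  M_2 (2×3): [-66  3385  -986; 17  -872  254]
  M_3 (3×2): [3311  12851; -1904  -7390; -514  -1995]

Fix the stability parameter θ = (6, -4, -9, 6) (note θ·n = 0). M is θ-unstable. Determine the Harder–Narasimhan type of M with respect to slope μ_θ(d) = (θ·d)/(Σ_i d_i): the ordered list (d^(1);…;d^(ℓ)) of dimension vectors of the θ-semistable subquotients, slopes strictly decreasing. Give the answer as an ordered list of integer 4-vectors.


Barcode: M ≅ I[1,1], I[1,4], I[2,2], I[2,4], I[4,4]. HN layers by μ_θ (4 steps, strictly decreasing):
  μ^(1)=6; μ^(2)=-7/3; μ^(3)=-4; μ^(4)=-13/2

((1, 0, 0, 3); (1, 1, 1, 0); (0, 1, 0, 0); (0, 1, 1, 0))


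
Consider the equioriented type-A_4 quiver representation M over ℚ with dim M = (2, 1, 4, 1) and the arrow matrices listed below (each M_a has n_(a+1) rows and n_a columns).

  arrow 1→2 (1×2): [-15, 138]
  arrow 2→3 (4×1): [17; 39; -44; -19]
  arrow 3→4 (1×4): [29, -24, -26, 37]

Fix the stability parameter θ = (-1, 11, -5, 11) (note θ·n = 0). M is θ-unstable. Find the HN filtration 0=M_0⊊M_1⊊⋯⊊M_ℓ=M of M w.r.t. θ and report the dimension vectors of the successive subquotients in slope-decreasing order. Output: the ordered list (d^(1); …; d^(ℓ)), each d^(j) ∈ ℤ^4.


Interval decomposition of M: I[1,1], I[1,4], I[3,3]^3.
HN type (ℓ=4): μ^(1)=11; μ^(2)=3; μ^(3)=-1; μ^(4)=-5

((0, 0, 0, 1); (0, 1, 1, 0); (2, 0, 0, 0); (0, 0, 3, 0))


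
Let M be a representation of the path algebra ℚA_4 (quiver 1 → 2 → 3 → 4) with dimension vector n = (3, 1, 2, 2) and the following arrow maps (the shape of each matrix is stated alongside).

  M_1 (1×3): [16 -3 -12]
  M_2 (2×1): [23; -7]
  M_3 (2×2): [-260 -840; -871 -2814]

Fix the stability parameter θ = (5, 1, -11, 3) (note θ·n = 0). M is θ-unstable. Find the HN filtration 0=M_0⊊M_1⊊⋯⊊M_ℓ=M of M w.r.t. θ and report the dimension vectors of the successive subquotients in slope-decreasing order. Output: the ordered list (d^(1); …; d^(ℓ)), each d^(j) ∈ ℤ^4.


Barcode: M ≅ I[1,1]^2, I[1,4], I[3,3], I[4,4]. HN layers by μ_θ (4 steps, strictly decreasing):
  μ^(1)=5; μ^(2)=3; μ^(3)=-5/3; μ^(4)=-11

((2, 0, 0, 0); (0, 0, 0, 2); (1, 1, 1, 0); (0, 0, 1, 0))


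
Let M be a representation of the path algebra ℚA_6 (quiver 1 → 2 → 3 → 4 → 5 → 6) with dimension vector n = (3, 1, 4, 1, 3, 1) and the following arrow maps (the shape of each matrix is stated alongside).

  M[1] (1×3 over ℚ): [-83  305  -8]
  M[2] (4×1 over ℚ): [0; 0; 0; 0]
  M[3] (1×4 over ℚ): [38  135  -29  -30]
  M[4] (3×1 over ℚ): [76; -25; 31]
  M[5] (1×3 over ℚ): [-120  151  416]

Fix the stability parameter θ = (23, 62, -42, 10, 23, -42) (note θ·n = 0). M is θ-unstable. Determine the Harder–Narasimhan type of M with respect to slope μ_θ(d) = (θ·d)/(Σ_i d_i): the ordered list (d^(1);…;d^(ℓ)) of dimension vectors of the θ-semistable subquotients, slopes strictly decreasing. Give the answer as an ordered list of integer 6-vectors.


Interval decomposition of M: I[1,1]^2, I[1,2], I[3,3]^3, I[3,6], I[5,5]^2.
HN type (ℓ=4): μ^(1)=62; μ^(2)=23; μ^(3)=-3; μ^(4)=-42

((0, 1, 0, 0, 0, 0); (3, 0, 0, 0, 2, 0); (0, 0, 0, 1, 1, 1); (0, 0, 4, 0, 0, 0))


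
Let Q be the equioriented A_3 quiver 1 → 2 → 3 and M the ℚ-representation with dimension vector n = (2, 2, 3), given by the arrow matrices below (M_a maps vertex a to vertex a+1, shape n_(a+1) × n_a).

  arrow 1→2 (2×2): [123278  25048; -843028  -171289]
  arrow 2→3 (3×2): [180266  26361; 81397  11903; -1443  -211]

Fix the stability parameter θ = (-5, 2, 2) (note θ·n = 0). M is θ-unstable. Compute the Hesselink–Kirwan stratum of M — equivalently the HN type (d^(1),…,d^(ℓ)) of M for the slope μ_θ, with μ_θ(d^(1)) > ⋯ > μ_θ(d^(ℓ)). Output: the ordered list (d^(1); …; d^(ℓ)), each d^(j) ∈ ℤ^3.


Barcode: M ≅ I[1,3]^2, I[3,3]. HN layers by μ_θ (2 steps, strictly decreasing):
  μ^(1)=2; μ^(2)=-5

((0, 2, 3); (2, 0, 0))


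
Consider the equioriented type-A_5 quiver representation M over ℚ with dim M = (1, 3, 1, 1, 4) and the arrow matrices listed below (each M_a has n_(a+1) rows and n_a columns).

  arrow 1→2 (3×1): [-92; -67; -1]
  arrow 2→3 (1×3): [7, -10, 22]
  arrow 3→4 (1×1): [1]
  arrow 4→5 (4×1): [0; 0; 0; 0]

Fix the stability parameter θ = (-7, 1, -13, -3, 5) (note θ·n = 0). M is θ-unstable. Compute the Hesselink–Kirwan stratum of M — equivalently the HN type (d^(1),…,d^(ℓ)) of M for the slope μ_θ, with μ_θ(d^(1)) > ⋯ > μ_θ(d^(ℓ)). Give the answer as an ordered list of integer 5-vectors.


Via rank(M_{q-1}∘⋯∘M_p): M ≅ I[1,4], I[2,2]^2, I[5,5]^4.
μ_θ-semistable layers: μ^(1)=5; μ^(2)=1; μ^(3)=-3; μ^(4)=-6; μ^(5)=-7

((0, 0, 0, 0, 4); (0, 2, 0, 0, 0); (0, 0, 0, 1, 0); (0, 1, 1, 0, 0); (1, 0, 0, 0, 0))


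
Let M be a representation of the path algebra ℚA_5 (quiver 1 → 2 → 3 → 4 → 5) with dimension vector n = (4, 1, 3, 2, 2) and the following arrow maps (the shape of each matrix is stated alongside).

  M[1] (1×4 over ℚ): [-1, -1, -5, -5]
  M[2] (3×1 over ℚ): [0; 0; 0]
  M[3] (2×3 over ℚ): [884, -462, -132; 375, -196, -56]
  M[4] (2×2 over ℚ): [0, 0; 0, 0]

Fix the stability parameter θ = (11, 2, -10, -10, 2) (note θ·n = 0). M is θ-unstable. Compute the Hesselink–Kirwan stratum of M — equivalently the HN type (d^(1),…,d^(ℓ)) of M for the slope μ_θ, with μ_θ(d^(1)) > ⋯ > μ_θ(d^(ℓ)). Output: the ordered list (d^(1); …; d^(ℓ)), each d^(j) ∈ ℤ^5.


Interval decomposition of M: I[1,1]^3, I[1,2], I[3,3], I[3,4]^2, I[5,5]^2.
HN type (ℓ=4): μ^(1)=11; μ^(2)=13/2; μ^(3)=2; μ^(4)=-10

((3, 0, 0, 0, 0); (1, 1, 0, 0, 0); (0, 0, 0, 0, 2); (0, 0, 3, 2, 0))


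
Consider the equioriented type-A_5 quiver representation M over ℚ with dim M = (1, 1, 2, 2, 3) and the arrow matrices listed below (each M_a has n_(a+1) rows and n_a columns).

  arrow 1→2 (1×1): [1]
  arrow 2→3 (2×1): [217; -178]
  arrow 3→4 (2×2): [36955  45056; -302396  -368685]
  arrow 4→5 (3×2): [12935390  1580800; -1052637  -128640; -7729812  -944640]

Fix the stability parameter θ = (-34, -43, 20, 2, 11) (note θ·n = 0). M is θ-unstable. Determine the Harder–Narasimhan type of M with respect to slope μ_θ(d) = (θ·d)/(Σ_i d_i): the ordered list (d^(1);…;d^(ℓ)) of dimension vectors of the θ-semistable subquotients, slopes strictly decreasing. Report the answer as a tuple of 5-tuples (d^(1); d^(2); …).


Via rank(M_{q-1}∘⋯∘M_p): M ≅ I[1,5], I[3,4], I[5,5]^2.
μ_θ-semistable layers: μ^(1)=11; μ^(2)=-77/2

((0, 0, 2, 2, 3); (1, 1, 0, 0, 0))


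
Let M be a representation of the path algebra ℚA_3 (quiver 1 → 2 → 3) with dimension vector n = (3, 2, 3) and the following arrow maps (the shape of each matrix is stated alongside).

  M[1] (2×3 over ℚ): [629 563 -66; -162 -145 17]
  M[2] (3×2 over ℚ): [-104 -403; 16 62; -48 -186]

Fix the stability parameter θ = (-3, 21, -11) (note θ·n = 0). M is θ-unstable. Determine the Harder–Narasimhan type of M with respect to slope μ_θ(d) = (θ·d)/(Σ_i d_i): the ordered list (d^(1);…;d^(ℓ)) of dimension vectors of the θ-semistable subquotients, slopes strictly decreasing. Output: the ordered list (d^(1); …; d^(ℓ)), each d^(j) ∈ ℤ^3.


Via rank(M_{q-1}∘⋯∘M_p): M ≅ I[1,1], I[1,2], I[1,3], I[3,3]^2.
μ_θ-semistable layers: μ^(1)=21; μ^(2)=5; μ^(3)=-3; μ^(4)=-11

((0, 1, 0); (0, 1, 1); (3, 0, 0); (0, 0, 2))


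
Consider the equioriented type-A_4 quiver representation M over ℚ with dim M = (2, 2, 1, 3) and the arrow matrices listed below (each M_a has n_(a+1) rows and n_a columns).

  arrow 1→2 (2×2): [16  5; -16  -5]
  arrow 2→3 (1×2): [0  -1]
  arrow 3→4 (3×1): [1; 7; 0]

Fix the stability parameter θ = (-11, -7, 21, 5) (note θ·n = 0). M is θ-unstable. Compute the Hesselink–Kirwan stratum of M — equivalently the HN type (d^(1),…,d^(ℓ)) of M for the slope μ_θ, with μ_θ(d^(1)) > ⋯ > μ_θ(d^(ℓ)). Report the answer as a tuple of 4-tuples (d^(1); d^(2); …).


Via rank(M_{q-1}∘⋯∘M_p): M ≅ I[1,1], I[1,4], I[2,2], I[4,4]^2.
μ_θ-semistable layers: μ^(1)=13; μ^(2)=5; μ^(3)=-7; μ^(4)=-11

((0, 0, 1, 1); (0, 0, 0, 2); (0, 2, 0, 0); (2, 0, 0, 0))


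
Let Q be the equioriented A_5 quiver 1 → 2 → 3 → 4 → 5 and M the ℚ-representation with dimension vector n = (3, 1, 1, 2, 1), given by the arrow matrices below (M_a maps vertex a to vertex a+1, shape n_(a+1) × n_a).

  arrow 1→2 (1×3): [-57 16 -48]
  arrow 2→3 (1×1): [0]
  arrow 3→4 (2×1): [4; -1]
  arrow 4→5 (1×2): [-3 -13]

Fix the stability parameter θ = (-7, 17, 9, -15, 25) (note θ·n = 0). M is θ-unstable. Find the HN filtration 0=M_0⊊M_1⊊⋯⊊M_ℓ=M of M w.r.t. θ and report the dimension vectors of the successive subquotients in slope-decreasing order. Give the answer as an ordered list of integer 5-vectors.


Via rank(M_{q-1}∘⋯∘M_p): M ≅ I[1,1]^2, I[1,2], I[3,5], I[4,4].
μ_θ-semistable layers: μ^(1)=25; μ^(2)=17; μ^(3)=-3; μ^(4)=-7; μ^(5)=-15

((0, 0, 0, 0, 1); (0, 1, 0, 0, 0); (0, 0, 1, 1, 0); (3, 0, 0, 0, 0); (0, 0, 0, 1, 0))


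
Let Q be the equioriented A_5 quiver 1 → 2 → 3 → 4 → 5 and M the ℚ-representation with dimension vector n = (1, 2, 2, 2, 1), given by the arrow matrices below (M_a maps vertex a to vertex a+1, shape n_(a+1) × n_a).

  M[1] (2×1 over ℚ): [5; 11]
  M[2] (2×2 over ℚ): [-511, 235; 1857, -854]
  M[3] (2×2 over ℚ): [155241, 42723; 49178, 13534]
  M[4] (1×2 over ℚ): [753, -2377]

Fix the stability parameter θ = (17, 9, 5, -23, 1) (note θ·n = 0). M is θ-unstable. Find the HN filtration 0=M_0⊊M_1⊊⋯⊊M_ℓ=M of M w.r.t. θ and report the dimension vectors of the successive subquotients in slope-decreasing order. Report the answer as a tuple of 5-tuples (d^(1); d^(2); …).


Barcode: M ≅ I[1,5], I[2,3], I[4,4]. HN layers by μ_θ (3 steps, strictly decreasing):
  μ^(1)=7; μ^(2)=9/5; μ^(3)=-23

((0, 1, 1, 0, 0); (1, 1, 1, 1, 1); (0, 0, 0, 1, 0))


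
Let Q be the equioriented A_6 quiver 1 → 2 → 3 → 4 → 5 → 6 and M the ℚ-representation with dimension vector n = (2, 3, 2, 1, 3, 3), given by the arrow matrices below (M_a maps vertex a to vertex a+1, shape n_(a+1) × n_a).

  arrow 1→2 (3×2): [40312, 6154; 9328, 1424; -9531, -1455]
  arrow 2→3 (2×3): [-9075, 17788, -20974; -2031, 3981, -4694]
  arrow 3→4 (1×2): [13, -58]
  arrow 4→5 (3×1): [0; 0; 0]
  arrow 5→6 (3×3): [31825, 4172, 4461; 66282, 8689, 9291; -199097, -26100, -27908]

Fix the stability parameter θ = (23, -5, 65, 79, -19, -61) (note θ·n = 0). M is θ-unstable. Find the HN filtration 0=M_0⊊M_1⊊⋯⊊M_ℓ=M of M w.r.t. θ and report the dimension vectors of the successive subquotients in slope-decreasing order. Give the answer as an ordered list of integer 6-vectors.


Barcode: M ≅ I[1,2], I[1,4], I[2,3], I[5,6]^3. HN layers by μ_θ (5 steps, strictly decreasing):
  μ^(1)=79; μ^(2)=65; μ^(3)=9; μ^(4)=-5; μ^(5)=-40

((0, 0, 0, 1, 0, 0); (0, 0, 2, 0, 0, 0); (2, 2, 0, 0, 0, 0); (0, 1, 0, 0, 0, 0); (0, 0, 0, 0, 3, 3))


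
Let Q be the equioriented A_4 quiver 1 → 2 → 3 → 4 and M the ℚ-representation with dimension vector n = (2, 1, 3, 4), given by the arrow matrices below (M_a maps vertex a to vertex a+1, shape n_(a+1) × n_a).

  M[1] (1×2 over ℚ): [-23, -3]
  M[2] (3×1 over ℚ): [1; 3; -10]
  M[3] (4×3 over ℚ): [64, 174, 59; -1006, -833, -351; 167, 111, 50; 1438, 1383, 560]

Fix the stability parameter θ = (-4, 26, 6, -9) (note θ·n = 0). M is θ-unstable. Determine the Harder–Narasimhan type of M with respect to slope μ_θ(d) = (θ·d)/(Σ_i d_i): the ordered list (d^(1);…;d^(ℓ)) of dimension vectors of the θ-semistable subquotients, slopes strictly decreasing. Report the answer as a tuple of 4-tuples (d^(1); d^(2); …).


Barcode: M ≅ I[1,1], I[1,4], I[3,4]^2, I[4,4]. HN layers by μ_θ (4 steps, strictly decreasing):
  μ^(1)=23/3; μ^(2)=-3/2; μ^(3)=-4; μ^(4)=-9

((0, 1, 1, 1); (0, 0, 2, 2); (2, 0, 0, 0); (0, 0, 0, 1))


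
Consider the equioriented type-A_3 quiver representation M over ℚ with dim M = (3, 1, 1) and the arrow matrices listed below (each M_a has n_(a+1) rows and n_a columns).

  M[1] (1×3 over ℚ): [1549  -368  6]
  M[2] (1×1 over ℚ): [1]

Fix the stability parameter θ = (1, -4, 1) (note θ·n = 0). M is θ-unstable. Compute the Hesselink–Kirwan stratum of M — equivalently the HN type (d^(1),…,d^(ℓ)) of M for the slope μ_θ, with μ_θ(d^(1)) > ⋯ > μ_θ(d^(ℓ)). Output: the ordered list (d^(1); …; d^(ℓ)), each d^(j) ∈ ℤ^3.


Via rank(M_{q-1}∘⋯∘M_p): M ≅ I[1,1]^2, I[1,3].
μ_θ-semistable layers: μ^(1)=1; μ^(2)=-3/2

((2, 0, 1); (1, 1, 0))


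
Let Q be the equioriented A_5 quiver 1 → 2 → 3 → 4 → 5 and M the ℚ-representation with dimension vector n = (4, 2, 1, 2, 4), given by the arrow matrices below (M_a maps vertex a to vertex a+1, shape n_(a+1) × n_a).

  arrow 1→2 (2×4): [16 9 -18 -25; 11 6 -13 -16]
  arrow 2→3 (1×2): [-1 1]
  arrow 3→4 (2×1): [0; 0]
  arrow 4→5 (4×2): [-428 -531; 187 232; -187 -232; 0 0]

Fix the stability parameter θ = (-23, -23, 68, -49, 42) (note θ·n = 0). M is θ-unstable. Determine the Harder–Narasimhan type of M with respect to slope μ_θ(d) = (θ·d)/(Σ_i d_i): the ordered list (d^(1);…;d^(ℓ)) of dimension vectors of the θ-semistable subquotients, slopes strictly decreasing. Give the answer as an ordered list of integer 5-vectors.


Via rank(M_{q-1}∘⋯∘M_p): M ≅ I[1,1]^2, I[1,2], I[1,3], I[4,5]^2, I[5,5]^2.
μ_θ-semistable layers: μ^(1)=68; μ^(2)=42; μ^(3)=-23; μ^(4)=-49

((0, 0, 1, 0, 0); (0, 0, 0, 0, 4); (4, 2, 0, 0, 0); (0, 0, 0, 2, 0))


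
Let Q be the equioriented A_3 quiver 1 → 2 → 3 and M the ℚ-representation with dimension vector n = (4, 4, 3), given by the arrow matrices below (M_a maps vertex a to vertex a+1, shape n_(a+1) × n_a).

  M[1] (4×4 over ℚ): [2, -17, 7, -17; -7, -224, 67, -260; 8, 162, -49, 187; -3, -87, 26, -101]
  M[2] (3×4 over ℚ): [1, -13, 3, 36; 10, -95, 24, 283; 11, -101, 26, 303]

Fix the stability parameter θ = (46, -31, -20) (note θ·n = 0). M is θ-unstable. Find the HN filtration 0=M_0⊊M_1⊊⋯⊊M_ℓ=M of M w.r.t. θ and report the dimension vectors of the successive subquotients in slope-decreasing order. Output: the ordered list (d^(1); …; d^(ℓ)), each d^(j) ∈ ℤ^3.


Barcode: M ≅ I[1,2], I[1,3]^3. HN layers by μ_θ (2 steps, strictly decreasing):
  μ^(1)=15/2; μ^(2)=-5/3

((1, 1, 0); (3, 3, 3))


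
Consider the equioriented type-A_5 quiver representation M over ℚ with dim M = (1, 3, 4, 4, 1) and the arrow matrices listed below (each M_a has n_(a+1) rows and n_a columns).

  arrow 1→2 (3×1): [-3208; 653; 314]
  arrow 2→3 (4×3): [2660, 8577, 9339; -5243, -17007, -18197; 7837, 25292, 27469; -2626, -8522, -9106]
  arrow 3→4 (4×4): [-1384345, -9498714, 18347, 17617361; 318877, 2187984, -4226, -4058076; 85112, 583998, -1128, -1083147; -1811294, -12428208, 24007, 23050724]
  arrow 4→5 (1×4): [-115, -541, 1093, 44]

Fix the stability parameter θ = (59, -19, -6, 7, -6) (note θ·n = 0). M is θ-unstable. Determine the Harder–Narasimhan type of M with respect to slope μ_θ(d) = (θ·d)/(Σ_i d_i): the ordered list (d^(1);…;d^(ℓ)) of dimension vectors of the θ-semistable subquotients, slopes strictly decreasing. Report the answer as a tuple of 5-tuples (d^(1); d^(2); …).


Barcode: M ≅ I[1,5], I[2,3], I[2,4], I[3,4], I[4,4]. HN layers by μ_θ (3 steps, strictly decreasing):
  μ^(1)=7; μ^(2)=-6; μ^(3)=-19

((1, 1, 1, 4, 1); (0, 0, 3, 0, 0); (0, 2, 0, 0, 0))


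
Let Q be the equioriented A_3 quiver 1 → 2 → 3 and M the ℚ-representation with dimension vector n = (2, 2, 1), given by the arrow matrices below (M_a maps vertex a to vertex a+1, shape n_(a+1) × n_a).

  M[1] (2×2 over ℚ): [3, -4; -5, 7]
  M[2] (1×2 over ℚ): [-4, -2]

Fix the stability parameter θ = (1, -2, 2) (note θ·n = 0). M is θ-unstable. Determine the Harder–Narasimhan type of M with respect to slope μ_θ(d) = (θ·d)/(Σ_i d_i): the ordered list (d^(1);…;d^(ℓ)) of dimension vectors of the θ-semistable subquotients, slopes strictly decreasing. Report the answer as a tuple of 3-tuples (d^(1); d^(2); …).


Via rank(M_{q-1}∘⋯∘M_p): M ≅ I[1,2], I[1,3].
μ_θ-semistable layers: μ^(1)=2; μ^(2)=-1/2

((0, 0, 1); (2, 2, 0))


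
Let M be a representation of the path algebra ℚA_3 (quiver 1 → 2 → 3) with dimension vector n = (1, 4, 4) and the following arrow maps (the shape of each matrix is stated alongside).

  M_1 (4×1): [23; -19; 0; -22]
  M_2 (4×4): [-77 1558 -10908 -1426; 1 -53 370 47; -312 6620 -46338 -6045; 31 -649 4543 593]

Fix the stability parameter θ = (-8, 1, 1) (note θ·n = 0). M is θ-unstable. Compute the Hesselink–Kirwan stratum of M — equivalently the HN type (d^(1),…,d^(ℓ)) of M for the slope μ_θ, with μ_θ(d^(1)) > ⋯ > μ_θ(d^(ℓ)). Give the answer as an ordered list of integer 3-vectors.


Barcode: M ≅ I[1,3], I[2,3]^3. HN layers by μ_θ (2 steps, strictly decreasing):
  μ^(1)=1; μ^(2)=-8

((0, 4, 4); (1, 0, 0))


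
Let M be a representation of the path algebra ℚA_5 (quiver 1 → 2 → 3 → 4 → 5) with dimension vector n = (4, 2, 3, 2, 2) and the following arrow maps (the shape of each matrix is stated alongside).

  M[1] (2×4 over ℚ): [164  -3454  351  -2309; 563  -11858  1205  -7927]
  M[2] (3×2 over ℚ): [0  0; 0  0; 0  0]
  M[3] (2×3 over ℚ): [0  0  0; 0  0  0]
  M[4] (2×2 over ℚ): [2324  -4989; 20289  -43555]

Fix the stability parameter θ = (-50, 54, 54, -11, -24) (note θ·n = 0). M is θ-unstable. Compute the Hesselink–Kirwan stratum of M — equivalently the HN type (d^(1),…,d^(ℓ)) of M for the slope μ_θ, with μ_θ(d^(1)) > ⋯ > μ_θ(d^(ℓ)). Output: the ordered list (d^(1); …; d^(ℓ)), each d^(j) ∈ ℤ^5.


Barcode: M ≅ I[1,1]^2, I[1,2]^2, I[3,3]^3, I[4,5]^2. HN layers by μ_θ (3 steps, strictly decreasing):
  μ^(1)=54; μ^(2)=-35/2; μ^(3)=-50

((0, 2, 3, 0, 0); (0, 0, 0, 2, 2); (4, 0, 0, 0, 0))


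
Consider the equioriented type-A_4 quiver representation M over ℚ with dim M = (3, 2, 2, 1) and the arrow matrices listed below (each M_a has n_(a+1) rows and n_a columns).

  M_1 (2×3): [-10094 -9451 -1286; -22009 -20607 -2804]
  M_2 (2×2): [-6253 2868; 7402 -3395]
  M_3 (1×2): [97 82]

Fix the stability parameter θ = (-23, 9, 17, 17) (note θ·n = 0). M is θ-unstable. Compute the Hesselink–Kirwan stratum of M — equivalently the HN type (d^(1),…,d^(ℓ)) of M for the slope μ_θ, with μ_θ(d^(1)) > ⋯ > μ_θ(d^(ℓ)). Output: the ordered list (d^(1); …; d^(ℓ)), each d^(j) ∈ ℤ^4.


Via rank(M_{q-1}∘⋯∘M_p): M ≅ I[1,1], I[1,3], I[1,4].
μ_θ-semistable layers: μ^(1)=17; μ^(2)=9; μ^(3)=-23

((0, 0, 2, 1); (0, 2, 0, 0); (3, 0, 0, 0))


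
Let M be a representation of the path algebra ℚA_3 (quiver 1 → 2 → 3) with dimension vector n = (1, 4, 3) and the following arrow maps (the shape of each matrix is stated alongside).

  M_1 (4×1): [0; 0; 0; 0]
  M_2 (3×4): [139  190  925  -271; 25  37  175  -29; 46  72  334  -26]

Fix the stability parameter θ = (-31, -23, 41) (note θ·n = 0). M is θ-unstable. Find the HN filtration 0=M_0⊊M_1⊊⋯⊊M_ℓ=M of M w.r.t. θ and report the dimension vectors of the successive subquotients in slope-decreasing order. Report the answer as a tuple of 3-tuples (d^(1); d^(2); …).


Via rank(M_{q-1}∘⋯∘M_p): M ≅ I[1,1], I[2,2], I[2,3]^3.
μ_θ-semistable layers: μ^(1)=41; μ^(2)=-23; μ^(3)=-31

((0, 0, 3); (0, 4, 0); (1, 0, 0))


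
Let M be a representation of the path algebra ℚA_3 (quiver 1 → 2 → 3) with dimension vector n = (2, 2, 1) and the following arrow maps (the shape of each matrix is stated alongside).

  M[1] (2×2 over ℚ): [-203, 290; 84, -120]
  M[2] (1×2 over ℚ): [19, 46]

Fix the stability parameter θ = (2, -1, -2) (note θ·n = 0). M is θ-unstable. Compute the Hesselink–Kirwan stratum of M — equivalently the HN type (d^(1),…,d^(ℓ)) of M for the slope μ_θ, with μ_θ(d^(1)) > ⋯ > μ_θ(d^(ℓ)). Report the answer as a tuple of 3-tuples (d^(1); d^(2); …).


Via rank(M_{q-1}∘⋯∘M_p): M ≅ I[1,1], I[1,3], I[2,2].
μ_θ-semistable layers: μ^(1)=2; μ^(2)=-1/3; μ^(3)=-1

((1, 0, 0); (1, 1, 1); (0, 1, 0))


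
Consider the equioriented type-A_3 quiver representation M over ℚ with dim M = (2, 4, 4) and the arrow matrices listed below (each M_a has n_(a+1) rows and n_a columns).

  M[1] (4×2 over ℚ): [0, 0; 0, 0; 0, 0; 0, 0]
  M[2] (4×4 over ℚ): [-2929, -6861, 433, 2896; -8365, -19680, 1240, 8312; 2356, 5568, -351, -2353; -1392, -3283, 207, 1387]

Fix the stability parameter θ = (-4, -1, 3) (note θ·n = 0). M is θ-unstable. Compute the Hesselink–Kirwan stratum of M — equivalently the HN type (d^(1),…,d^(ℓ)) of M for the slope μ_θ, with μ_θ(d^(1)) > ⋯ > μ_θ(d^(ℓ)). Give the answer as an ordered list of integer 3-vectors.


Interval decomposition of M: I[1,1]^2, I[2,3]^4.
HN type (ℓ=3): μ^(1)=3; μ^(2)=-1; μ^(3)=-4

((0, 0, 4); (0, 4, 0); (2, 0, 0))


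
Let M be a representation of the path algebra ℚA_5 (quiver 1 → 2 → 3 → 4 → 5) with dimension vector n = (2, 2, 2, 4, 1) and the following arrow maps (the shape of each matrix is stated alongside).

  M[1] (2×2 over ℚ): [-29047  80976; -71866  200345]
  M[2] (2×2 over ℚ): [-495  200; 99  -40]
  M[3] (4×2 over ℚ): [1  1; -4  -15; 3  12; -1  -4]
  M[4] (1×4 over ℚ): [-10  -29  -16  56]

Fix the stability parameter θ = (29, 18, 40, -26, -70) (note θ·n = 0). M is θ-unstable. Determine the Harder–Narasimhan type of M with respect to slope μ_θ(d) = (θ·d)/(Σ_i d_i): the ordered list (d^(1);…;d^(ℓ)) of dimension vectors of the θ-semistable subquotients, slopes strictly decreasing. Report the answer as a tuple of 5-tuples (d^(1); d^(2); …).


Barcode: M ≅ I[1,2], I[1,5], I[3,4], I[4,4]^2. HN layers by μ_θ (4 steps, strictly decreasing):
  μ^(1)=47/2; μ^(2)=7; μ^(3)=-9/5; μ^(4)=-26

((1, 1, 0, 0, 0); (0, 0, 1, 1, 0); (1, 1, 1, 1, 1); (0, 0, 0, 2, 0))


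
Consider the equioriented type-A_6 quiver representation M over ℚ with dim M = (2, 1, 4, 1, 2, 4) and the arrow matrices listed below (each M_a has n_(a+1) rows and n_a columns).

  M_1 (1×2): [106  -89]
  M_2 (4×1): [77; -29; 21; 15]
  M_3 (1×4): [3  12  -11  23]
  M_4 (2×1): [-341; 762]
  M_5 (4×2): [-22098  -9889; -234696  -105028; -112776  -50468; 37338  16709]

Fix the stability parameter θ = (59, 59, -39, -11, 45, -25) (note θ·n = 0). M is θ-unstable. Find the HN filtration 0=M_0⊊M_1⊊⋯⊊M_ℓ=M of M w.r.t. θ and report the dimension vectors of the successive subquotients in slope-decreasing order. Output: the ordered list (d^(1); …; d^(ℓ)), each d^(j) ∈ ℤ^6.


Barcode: M ≅ I[1,1], I[1,5], I[3,3]^3, I[5,6], I[6,6]^3. HN layers by μ_θ (6 steps, strictly decreasing):
  μ^(1)=59; μ^(2)=45; μ^(3)=17; μ^(4)=10; μ^(5)=-25; μ^(6)=-39

((1, 0, 0, 0, 0, 0); (0, 0, 0, 0, 1, 0); (1, 1, 1, 1, 0, 0); (0, 0, 0, 0, 1, 1); (0, 0, 0, 0, 0, 3); (0, 0, 3, 0, 0, 0))


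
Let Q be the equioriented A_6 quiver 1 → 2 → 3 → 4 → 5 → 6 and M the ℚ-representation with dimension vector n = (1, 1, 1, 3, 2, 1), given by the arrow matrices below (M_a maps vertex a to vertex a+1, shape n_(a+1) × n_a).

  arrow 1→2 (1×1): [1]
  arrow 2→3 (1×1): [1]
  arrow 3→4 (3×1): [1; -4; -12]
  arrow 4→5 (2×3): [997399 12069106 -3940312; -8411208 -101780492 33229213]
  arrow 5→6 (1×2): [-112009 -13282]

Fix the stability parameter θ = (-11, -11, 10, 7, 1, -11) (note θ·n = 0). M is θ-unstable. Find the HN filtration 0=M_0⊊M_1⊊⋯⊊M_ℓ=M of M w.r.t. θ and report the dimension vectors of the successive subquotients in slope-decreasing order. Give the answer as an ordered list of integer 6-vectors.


Via rank(M_{q-1}∘⋯∘M_p): M ≅ I[1,6], I[4,4], I[4,5].
μ_θ-semistable layers: μ^(1)=7; μ^(2)=4; μ^(3)=7/4; μ^(4)=-11

((0, 0, 0, 1, 0, 0); (0, 0, 0, 1, 1, 0); (0, 0, 1, 1, 1, 1); (1, 1, 0, 0, 0, 0))


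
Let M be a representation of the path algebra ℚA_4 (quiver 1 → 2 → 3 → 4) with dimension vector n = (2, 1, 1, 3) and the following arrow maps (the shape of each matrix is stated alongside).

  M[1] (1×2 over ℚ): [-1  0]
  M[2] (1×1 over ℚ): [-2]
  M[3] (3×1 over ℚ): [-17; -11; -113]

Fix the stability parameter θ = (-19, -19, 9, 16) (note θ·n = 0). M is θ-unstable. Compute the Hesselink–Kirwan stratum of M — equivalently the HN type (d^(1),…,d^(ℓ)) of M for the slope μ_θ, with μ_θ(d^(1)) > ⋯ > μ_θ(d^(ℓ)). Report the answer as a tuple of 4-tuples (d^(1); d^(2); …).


Barcode: M ≅ I[1,1], I[1,4], I[4,4]^2. HN layers by μ_θ (3 steps, strictly decreasing):
  μ^(1)=16; μ^(2)=9; μ^(3)=-19

((0, 0, 0, 3); (0, 0, 1, 0); (2, 1, 0, 0))


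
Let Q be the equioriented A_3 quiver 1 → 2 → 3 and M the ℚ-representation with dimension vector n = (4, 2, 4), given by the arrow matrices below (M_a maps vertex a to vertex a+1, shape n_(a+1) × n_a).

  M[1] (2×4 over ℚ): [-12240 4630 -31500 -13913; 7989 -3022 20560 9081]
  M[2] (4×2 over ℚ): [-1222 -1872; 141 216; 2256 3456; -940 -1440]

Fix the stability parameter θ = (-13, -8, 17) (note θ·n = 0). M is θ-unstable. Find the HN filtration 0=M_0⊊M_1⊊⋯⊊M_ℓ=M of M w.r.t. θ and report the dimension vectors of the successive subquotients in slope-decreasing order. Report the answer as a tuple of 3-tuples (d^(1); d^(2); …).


Barcode: M ≅ I[1,1]^2, I[1,2], I[1,3], I[3,3]^3. HN layers by μ_θ (3 steps, strictly decreasing):
  μ^(1)=17; μ^(2)=-8; μ^(3)=-13

((0, 0, 4); (0, 2, 0); (4, 0, 0))


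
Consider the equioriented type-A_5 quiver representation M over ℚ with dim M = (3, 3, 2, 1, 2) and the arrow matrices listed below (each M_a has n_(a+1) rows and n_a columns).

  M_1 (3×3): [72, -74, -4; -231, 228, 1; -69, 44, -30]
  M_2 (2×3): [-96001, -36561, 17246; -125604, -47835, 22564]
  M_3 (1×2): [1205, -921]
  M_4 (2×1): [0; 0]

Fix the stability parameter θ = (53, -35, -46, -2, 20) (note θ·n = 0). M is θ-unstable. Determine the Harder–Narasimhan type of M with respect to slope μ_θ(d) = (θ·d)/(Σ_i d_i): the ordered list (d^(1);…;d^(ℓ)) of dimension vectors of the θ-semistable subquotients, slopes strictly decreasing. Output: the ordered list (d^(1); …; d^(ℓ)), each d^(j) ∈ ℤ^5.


Barcode: M ≅ I[1,2], I[1,3], I[1,4], I[5,5]^2. HN layers by μ_θ (4 steps, strictly decreasing):
  μ^(1)=20; μ^(2)=9; μ^(3)=-2; μ^(4)=-28/3

((0, 0, 0, 0, 2); (1, 1, 0, 0, 0); (0, 0, 0, 1, 0); (2, 2, 2, 0, 0))


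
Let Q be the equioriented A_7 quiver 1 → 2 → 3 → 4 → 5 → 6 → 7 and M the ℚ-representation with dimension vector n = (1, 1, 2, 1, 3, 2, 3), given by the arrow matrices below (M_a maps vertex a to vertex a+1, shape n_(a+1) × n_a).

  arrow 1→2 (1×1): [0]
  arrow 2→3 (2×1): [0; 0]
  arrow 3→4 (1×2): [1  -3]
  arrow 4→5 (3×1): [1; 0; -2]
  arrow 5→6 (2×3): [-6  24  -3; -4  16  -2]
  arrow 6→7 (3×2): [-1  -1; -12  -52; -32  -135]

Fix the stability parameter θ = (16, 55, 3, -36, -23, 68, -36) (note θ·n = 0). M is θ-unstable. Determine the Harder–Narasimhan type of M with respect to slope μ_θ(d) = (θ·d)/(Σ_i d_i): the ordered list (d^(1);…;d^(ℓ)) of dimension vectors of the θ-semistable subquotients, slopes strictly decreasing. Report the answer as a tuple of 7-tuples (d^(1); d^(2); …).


Via rank(M_{q-1}∘⋯∘M_p): M ≅ I[1,1], I[2,2], I[3,3], I[3,5], I[5,5], I[5,7], I[6,7], I[7,7].
μ_θ-semistable layers: μ^(1)=55; μ^(2)=16; μ^(3)=3; μ^(4)=-56/3; μ^(5)=-23; μ^(6)=-36

((0, 1, 0, 0, 0, 0, 0); (1, 0, 0, 0, 0, 2, 2); (0, 0, 1, 0, 0, 0, 0); (0, 0, 1, 1, 1, 0, 0); (0, 0, 0, 0, 2, 0, 0); (0, 0, 0, 0, 0, 0, 1))


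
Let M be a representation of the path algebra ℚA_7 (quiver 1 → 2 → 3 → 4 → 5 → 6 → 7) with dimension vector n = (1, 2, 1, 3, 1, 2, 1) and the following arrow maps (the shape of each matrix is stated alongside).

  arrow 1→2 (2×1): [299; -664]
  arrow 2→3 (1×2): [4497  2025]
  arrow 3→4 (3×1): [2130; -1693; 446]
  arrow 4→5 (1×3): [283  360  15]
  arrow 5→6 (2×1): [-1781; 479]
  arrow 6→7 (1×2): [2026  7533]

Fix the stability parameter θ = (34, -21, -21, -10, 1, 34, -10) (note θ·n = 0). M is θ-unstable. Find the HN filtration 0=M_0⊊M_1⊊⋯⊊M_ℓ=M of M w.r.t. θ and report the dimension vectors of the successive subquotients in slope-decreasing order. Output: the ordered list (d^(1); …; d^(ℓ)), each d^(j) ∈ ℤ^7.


Via rank(M_{q-1}∘⋯∘M_p): M ≅ I[1,4], I[2,2], I[4,4], I[4,7], I[6,6].
μ_θ-semistable layers: μ^(1)=34; μ^(2)=12; μ^(3)=1; μ^(4)=-9/2; μ^(5)=-10; μ^(6)=-21

((0, 0, 0, 0, 0, 1, 0); (0, 0, 0, 0, 0, 1, 1); (0, 0, 0, 0, 1, 0, 0); (1, 1, 1, 1, 0, 0, 0); (0, 0, 0, 2, 0, 0, 0); (0, 1, 0, 0, 0, 0, 0))


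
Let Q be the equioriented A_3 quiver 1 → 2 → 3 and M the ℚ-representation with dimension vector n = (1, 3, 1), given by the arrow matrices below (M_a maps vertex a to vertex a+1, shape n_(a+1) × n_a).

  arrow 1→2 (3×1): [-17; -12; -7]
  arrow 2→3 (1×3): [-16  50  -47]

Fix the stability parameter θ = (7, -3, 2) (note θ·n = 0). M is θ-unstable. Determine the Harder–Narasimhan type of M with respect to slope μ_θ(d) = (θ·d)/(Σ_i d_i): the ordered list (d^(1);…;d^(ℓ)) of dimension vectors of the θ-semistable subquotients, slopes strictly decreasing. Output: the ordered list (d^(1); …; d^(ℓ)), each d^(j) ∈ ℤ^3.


Interval decomposition of M: I[1,3], I[2,2]^2.
HN type (ℓ=2): μ^(1)=2; μ^(2)=-3

((1, 1, 1); (0, 2, 0))


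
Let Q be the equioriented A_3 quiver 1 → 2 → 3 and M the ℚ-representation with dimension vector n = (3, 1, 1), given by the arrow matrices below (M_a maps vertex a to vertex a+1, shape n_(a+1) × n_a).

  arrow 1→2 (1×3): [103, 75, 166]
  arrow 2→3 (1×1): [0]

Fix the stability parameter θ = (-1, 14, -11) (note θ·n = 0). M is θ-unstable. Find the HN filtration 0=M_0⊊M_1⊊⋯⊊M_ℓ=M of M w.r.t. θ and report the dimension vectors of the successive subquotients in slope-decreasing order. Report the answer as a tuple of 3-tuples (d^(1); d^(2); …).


Via rank(M_{q-1}∘⋯∘M_p): M ≅ I[1,1]^2, I[1,2], I[3,3].
μ_θ-semistable layers: μ^(1)=14; μ^(2)=-1; μ^(3)=-11

((0, 1, 0); (3, 0, 0); (0, 0, 1))


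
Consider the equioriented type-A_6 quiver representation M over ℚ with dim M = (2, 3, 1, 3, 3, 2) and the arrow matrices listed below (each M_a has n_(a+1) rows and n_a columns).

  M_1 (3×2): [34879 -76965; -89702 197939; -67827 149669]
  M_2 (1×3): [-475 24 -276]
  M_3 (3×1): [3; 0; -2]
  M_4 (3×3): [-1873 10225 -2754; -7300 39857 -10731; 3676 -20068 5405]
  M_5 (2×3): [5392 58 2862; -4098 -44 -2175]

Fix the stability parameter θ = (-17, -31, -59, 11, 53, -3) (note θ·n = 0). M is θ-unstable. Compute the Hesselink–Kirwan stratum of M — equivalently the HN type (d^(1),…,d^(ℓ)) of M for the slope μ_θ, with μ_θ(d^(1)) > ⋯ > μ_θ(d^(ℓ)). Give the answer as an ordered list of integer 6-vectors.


Via rank(M_{q-1}∘⋯∘M_p): M ≅ I[1,2], I[1,5], I[2,2], I[4,6]^2.
μ_θ-semistable layers: μ^(1)=53; μ^(2)=25; μ^(3)=11; μ^(4)=-24; μ^(5)=-31; μ^(6)=-107/3

((0, 0, 0, 0, 1, 0); (0, 0, 0, 0, 2, 2); (0, 0, 0, 3, 0, 0); (1, 1, 0, 0, 0, 0); (0, 1, 0, 0, 0, 0); (1, 1, 1, 0, 0, 0))


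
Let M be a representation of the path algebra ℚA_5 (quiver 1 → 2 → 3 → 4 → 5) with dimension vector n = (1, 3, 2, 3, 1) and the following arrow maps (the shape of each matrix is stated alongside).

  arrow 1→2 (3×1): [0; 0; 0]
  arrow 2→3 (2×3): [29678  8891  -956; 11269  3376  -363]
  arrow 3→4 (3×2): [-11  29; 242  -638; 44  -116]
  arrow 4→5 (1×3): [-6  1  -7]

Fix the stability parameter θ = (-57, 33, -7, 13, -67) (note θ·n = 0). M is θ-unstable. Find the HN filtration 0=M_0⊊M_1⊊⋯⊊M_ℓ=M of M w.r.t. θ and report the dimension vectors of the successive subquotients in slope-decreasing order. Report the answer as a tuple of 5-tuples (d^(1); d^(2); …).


Via rank(M_{q-1}∘⋯∘M_p): M ≅ I[1,1], I[2,2], I[2,3], I[2,4], I[4,4], I[4,5].
μ_θ-semistable layers: μ^(1)=33; μ^(2)=13; μ^(3)=-27; μ^(4)=-57

((0, 1, 0, 0, 0); (0, 2, 2, 2, 0); (0, 0, 0, 1, 1); (1, 0, 0, 0, 0))


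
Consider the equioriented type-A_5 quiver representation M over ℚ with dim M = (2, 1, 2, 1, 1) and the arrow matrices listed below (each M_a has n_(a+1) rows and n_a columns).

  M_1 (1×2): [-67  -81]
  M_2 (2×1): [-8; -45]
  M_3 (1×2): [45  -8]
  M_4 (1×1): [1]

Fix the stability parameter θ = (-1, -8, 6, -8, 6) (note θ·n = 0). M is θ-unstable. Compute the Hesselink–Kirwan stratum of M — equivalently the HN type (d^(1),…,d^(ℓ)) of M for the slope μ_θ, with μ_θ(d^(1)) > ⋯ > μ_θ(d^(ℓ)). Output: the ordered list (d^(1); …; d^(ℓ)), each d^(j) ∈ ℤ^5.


Barcode: M ≅ I[1,1], I[1,3], I[3,5]. HN layers by μ_θ (3 steps, strictly decreasing):
  μ^(1)=6; μ^(2)=-1; μ^(3)=-9/2

((0, 0, 1, 0, 1); (1, 0, 1, 1, 0); (1, 1, 0, 0, 0))


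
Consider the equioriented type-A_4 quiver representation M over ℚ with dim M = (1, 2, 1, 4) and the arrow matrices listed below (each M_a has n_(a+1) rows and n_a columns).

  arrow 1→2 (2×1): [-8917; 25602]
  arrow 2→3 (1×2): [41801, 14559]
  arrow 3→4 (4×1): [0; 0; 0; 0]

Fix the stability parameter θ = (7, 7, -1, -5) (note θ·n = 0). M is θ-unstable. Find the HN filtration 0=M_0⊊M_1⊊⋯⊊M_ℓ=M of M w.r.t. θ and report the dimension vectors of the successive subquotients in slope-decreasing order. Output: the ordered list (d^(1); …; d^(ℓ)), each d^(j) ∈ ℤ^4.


Interval decomposition of M: I[1,3], I[2,2], I[4,4]^4.
HN type (ℓ=3): μ^(1)=7; μ^(2)=13/3; μ^(3)=-5

((0, 1, 0, 0); (1, 1, 1, 0); (0, 0, 0, 4))
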